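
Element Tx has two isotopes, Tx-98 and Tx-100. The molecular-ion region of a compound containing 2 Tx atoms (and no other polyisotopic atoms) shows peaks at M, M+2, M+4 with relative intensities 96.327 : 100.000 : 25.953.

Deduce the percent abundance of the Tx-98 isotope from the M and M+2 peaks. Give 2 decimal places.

If p is the fraction of Tx that is Tx-98, then I(M+2)/I(M) = [C(2,1)·p^1·(1−p)] / p^2 = 2·(1−p)/p = 100.000/96.327 = 1.0381
(1−p)/p = 1.0381/2 = 0.5191  ⇒  p = 1/(1 + 0.5191) = 0.6583
Tx-98: 65.83%, Tx-100: 34.17%.

65.83%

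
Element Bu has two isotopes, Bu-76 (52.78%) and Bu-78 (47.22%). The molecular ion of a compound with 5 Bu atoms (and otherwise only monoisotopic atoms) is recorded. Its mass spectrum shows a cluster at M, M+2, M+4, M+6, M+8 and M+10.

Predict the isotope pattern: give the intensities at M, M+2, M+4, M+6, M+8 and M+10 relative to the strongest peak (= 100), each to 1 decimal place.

12.5 : 55.9 : 100.0 : 89.5 : 40.0 : 7.2

Each Bu atom is independently Bu-76 (p = 0.5278) or Bu-78 (q = 0.4722); the cluster is the binomial expansion (p + q)^5.
P(M) = 0.5278^5 = 0.040959
P(M+2) = 5 × 0.5278^4 × 0.4722^1 = 0.183220
P(M+4) = 10 × 0.5278^3 × 0.4722^2 = 0.327839
P(M+6) = 10 × 0.5278^2 × 0.4722^3 = 0.293303
P(M+8) = 5 × 0.5278^1 × 0.4722^4 = 0.131203
P(M+10) = 0.4722^5 = 0.023476
The M+4 peak is largest (0.327839); scaling to 100 gives 12.5 : 55.9 : 100.0 : 89.5 : 40.0 : 7.2.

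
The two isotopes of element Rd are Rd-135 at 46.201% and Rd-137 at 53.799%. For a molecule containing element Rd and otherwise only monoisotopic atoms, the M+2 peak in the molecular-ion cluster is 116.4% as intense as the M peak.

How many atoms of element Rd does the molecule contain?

1

For n independent Rd atoms, I(M+2)/I(M) = n · (abundance Rd-137) / (abundance Rd-135) = n · 0.53799/0.46201.
n = 1.164 × 0.46201/0.53799 = 1.00 ≈ 1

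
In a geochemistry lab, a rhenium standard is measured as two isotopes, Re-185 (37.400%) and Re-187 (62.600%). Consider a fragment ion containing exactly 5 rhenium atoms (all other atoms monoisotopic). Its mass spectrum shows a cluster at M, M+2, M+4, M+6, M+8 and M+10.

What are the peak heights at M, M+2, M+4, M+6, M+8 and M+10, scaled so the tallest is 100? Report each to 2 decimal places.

2.13 : 17.85 : 59.74 : 100.00 : 83.69 : 28.02

Expanding (0.37400 + 0.62600)^5:
P(M) = 0.37400^5 = 0.007317
P(M+2) = 5 × 0.37400^4 × 0.62600^1 = 0.061239
P(M+4) = 10 × 0.37400^3 × 0.62600^2 = 0.205005
P(M+6) = 10 × 0.37400^2 × 0.62600^3 = 0.343136
P(M+8) = 5 × 0.37400^1 × 0.62600^4 = 0.287170
P(M+10) = 0.62600^5 = 0.096133
The M+6 peak is largest (0.343136); scaling to 100 gives 2.13 : 17.85 : 59.74 : 100.00 : 83.69 : 28.02.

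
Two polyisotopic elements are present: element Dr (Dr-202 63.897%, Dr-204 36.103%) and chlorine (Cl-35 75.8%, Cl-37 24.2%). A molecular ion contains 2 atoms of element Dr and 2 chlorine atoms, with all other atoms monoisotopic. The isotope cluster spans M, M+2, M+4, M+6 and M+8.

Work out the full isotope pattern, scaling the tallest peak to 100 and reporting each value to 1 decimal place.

Element Dr pattern (n=2): 0.40828266 : 0.46137468 : 0.13034266
Chlorine pattern (n=2): 0.574564 : 0.366872 : 0.058564
Convolve the two distributions (both contribute in 2-u steps):
  M: 0.40828266×0.574564 = 0.234585
  M+2: 0.40828266×0.366872 + 0.46137468×0.574564 = 0.414877
  M+4: 0.40828266×0.058564 + 0.46137468×0.366872 + 0.13034266×0.574564 = 0.268066
  M+6: 0.46137468×0.058564 + 0.13034266×0.366872 = 0.074839
  M+8: 0.13034266×0.058564 = 0.007633
Scale to base peak (0.414877) = 100: 56.5 : 100.0 : 64.6 : 18.0 : 1.8

56.5 : 100.0 : 64.6 : 18.0 : 1.8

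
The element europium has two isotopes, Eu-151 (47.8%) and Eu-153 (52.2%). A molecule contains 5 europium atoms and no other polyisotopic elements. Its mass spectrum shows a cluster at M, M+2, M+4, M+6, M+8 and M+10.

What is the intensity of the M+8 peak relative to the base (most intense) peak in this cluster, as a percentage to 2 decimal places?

54.60%

Term probabilities: M 0.0250, M+2 0.1363, M+4 0.2976, M+6 0.3250, M+8 0.1775, M+10 0.0388. Base peak = M+6.
P(M+6) = C(5,3) × 0.478^2 × 0.522^3 = 10 × 0.228484 × 0.14223665 = 0.324988 (base)
P(M+8) = C(5,4) × 0.478^1 × 0.522^4 = 5 × 0.4780 × 0.07424753 = 0.177452
Relative intensity = 0.177452 / 0.324988 × 100 = 54.60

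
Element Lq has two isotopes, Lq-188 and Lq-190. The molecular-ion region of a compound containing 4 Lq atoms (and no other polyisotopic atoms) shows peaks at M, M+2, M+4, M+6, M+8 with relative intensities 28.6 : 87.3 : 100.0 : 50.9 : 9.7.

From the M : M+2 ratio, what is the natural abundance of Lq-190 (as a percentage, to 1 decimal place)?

Let p = fractional abundance of Lq-188. I(M+2)/I(M) = [C(4,1)·p^3·(1−p)] / p^4 = 4·(1−p)/p = 87.3/28.6 = 3.0524
(1−p)/p = 3.0524/4 = 0.7631  ⇒  p = 1/(1 + 0.7631) = 0.5672
Lq-188: 56.7%, Lq-190: 43.3%.

43.3%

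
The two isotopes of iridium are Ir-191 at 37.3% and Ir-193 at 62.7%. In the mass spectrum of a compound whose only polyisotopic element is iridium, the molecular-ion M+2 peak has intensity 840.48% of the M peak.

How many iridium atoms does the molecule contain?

With n Ir atoms, P(M+2)/P(M) = C(n,1)·p^(n−1)q / p^n = n·q/p = n · 0.627/0.373.
n = 8.4048 × 0.373/0.627 = 5.00 ≈ 5

5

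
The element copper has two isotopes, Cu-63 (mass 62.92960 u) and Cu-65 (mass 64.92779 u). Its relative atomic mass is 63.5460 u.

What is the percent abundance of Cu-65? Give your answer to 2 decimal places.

With x = fraction of Cu-63 (so Cu-65 is 1 − x):
62.92960·x + 64.92779·(1 − x) = 63.5460
(62.92960 − 64.92779)·x = 63.5460 − 64.92779
x = -1.38179 / -1.99819 = 0.69152 → 69.15% Cu-63, 30.85% Cu-65.

30.85%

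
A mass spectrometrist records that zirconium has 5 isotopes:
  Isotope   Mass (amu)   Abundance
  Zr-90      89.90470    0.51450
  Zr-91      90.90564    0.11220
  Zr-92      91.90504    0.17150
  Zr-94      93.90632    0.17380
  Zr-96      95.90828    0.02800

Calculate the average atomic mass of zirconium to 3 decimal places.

Ar = Σ fᵢ·mᵢ = 0.51450 × 89.90470 + 0.11220 × 90.90564 + 0.17150 × 91.90504 + 0.17380 × 93.90632 + 0.02800 × 95.90828
= 46.255968 + 10.199613 + 15.761714 + 16.320918 + 2.685432 = 91.223645 amu

91.224 amu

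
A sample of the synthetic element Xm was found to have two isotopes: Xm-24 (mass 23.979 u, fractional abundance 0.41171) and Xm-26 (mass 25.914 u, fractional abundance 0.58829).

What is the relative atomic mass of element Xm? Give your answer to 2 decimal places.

25.12 u

Ar = Σ fᵢ·mᵢ = 0.41171 × 23.979 + 0.58829 × 25.914
= 9.8724 + 15.2449 = 25.1173 u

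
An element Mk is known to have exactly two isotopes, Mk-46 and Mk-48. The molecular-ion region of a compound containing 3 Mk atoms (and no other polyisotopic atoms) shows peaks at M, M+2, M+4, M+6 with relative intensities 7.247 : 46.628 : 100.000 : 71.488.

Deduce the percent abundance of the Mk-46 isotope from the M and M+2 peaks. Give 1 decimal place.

If p is the fraction of Mk that is Mk-46, then I(M+2)/I(M) = [C(3,1)·p^2·(1−p)] / p^3 = 3·(1−p)/p = 46.628/7.247 = 6.4341
(1−p)/p = 6.4341/3 = 2.1447  ⇒  p = 1/(1 + 2.1447) = 0.3180
Mk-46: 31.8%, Mk-48: 68.2%.

31.8%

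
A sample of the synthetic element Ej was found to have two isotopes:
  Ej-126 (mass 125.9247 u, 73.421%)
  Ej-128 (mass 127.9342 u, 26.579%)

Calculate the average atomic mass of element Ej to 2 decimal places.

Ar = Σ fᵢ·mᵢ = 0.73421 × 125.9247 + 0.26579 × 127.9342
= 92.45517 + 34.00363 = 126.45880 u

126.46 u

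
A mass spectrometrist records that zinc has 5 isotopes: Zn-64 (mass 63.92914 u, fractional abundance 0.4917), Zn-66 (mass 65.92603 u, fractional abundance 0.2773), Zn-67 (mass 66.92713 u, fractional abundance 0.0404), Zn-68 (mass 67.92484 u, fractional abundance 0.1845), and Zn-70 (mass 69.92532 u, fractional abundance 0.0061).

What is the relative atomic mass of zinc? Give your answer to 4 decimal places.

Ar = Σ fᵢ·mᵢ = 0.4917 × 63.92914 + 0.2773 × 65.92603 + 0.0404 × 66.92713 + 0.1845 × 67.92484 + 0.0061 × 69.92532
= 31.433958 + 18.281288 + 2.703856 + 12.532133 + 0.426544 = 65.377779 u

65.3778 u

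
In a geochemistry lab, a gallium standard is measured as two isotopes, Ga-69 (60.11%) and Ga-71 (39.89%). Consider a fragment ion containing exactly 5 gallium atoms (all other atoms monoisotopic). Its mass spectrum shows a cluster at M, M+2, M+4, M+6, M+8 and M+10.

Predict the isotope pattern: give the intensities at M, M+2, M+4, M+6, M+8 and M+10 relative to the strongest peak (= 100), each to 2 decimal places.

The 5 Ga atoms are independent, so intensities follow the terms of (0.6011 + 0.3989)^5.
P(M) = 0.6011^5 = 0.078475
P(M+2) = 5 × 0.6011^4 × 0.3989^1 = 0.260388
P(M+4) = 10 × 0.6011^3 × 0.3989^2 = 0.345596
P(M+6) = 10 × 0.6011^2 × 0.3989^3 = 0.229343
P(M+8) = 5 × 0.6011^1 × 0.3989^4 = 0.076098
P(M+10) = 0.3989^5 = 0.010100
The M+4 peak is largest (0.345596); scaling to 100 gives 22.71 : 75.34 : 100.00 : 66.36 : 22.02 : 2.92.

22.71 : 75.34 : 100.00 : 66.36 : 22.02 : 2.92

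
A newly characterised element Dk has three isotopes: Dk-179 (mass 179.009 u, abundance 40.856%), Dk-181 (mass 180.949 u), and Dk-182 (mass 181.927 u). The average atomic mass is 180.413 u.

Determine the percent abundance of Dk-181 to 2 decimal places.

The remaining 59.144% is split between Dk-181 (fraction x) and Dk-182 (fraction 0.59144 − x).
Substituting: 180.949x + 181.927(0.59144 − x) = 107.27708296
(180.949 − 181.927)x = -0.32182192  ⇒  x = 0.32906, y = 0.26238
Dk-181: 32.91%, Dk-182: 26.24%.

32.91%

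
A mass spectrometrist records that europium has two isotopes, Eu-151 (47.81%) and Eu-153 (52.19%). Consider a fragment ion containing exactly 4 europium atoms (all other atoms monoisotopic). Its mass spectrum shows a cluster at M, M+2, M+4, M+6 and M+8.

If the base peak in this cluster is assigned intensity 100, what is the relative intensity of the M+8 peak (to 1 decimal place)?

Binomial terms of (0.4781 + 0.5219)^4: M 0.0522, M+2 0.2281, M+4 0.3736, M+6 0.2719, M+8 0.0742 → M+4 is the base peak.
P(M+4) = C(4,2) × 0.4781^2 × 0.5219^2 = 6 × 0.22857961 × 0.27237961 = 0.373563 (base)
P(M+8) = C(4,4) × 0.4781^0 × 0.5219^4 = 1 × 1.0000 × 0.07419065 = 0.074191
Relative intensity = 0.074191 / 0.373563 × 100 = 19.9

19.9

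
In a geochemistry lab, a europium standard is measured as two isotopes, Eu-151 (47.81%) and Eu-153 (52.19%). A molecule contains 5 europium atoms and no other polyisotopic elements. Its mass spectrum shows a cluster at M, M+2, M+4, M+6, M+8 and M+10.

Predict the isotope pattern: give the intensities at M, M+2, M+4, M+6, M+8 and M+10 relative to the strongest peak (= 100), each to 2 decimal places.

Expanding (0.4781 + 0.5219)^5:
P(M) = 0.4781^5 = 0.024980
P(M+2) = 5 × 0.4781^4 × 0.5219^1 = 0.136343
P(M+4) = 10 × 0.4781^3 × 0.5219^2 = 0.297667
P(M+6) = 10 × 0.4781^2 × 0.5219^3 = 0.324937
P(M+8) = 5 × 0.4781^1 × 0.5219^4 = 0.177353
P(M+10) = 0.5219^5 = 0.038720
The M+6 peak is largest (0.324937); scaling to 100 gives 7.69 : 41.96 : 91.61 : 100.00 : 54.58 : 11.92.

7.69 : 41.96 : 91.61 : 100.00 : 54.58 : 11.92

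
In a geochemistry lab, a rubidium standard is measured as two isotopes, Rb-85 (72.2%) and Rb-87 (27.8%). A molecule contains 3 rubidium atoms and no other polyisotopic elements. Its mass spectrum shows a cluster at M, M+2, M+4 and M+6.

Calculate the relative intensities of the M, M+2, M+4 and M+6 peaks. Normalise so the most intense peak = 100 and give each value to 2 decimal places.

Each Rb atom is independently Rb-85 (p = 0.722) or Rb-87 (q = 0.278); the cluster is the binomial expansion (p + q)^3.
P(M) = 0.722^3 = 0.376367
P(M+2) = 3 × 0.722^2 × 0.278^1 = 0.434751
P(M+4) = 3 × 0.722^1 × 0.278^2 = 0.167397
P(M+6) = 0.278^3 = 0.021485
The M+2 peak is largest (0.434751); scaling to 100 gives 86.57 : 100.00 : 38.50 : 4.94.

86.57 : 100.00 : 38.50 : 4.94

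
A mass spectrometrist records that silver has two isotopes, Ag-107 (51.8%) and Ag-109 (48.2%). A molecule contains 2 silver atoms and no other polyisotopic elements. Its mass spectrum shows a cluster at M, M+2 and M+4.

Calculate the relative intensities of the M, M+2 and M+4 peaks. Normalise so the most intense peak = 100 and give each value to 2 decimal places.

53.73 : 100.00 : 46.53

Expanding (0.518 + 0.482)^2:
P(M) = 0.518^2 = 0.268324
P(M+2) = 2 × 0.518^1 × 0.482^1 = 0.499352
P(M+4) = 0.482^2 = 0.232324
The M+2 peak is largest (0.499352); scaling to 100 gives 53.73 : 100.00 : 46.53.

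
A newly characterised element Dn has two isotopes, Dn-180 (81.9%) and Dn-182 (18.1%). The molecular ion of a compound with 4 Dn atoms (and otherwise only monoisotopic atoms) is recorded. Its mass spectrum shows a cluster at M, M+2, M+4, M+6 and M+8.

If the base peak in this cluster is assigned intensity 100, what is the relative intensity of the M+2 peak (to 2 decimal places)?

(0.819 + 0.181)^4 gives M 0.4499, M+2 0.3977, M+4 0.1318, M+6 0.0194, M+8 0.0011; the largest is M.
P(M) = C(4,0) × 0.819^4 × 0.181^0 = 1 × 0.44992032 × 1.0000 = 0.449920 (base)
P(M+2) = C(4,1) × 0.819^3 × 0.181^1 = 4 × 0.54935326 × 0.1810 = 0.397732
Relative intensity = 0.397732 / 0.449920 × 100 = 88.40

88.40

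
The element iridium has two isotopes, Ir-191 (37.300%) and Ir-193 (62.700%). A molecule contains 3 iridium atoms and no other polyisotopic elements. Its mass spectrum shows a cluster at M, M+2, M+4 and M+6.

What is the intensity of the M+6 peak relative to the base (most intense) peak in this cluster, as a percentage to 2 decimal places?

56.03%

Term probabilities: M 0.0519, M+2 0.2617, M+4 0.4399, M+6 0.2465. Base peak = M+4.
P(M+4) = C(3,2) × 0.37300^1 × 0.62700^2 = 3 × 0.3730 × 0.393129 = 0.439911 (base)
P(M+6) = C(3,3) × 0.37300^0 × 0.62700^3 = 1 × 1.0000 × 0.24649188 = 0.246492
Relative intensity = 0.246492 / 0.439911 × 100 = 56.03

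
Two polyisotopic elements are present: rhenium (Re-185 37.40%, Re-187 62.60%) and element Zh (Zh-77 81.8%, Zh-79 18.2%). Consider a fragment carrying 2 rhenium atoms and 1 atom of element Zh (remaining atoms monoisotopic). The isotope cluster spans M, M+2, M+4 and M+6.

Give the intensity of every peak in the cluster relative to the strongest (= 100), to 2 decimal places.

Rhenium pattern (n=2): 0.139876 : 0.468248 : 0.391876
Element Zh pattern (n=1): 0.8180 : 0.1820
Convolve the two distributions (both contribute in 2-u steps):
  M: 0.139876×0.8180 = 0.114419
  M+2: 0.139876×0.1820 + 0.468248×0.8180 = 0.408484
  M+4: 0.468248×0.1820 + 0.391876×0.8180 = 0.405776
  M+6: 0.391876×0.1820 = 0.071321
Scale to base peak (0.408484) = 100: 28.01 : 100.00 : 99.34 : 17.46

28.01 : 100.00 : 99.34 : 17.46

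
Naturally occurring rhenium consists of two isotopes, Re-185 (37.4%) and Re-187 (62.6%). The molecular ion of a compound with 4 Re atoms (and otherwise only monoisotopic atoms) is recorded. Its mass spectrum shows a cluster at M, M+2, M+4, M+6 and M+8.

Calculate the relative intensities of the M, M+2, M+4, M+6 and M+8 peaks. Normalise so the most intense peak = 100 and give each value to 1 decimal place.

Each Re atom is independently Re-185 (p = 0.374) or Re-187 (q = 0.626); the cluster is the binomial expansion (p + q)^4.
P(M) = 0.374^4 = 0.019565
P(M+2) = 4 × 0.374^3 × 0.626^1 = 0.130993
P(M+4) = 6 × 0.374^2 × 0.626^2 = 0.328884
P(M+6) = 4 × 0.374^1 × 0.626^3 = 0.366990
P(M+8) = 0.626^4 = 0.153567
The M+6 peak is largest (0.366990); scaling to 100 gives 5.3 : 35.7 : 89.6 : 100.0 : 41.8.

5.3 : 35.7 : 89.6 : 100.0 : 41.8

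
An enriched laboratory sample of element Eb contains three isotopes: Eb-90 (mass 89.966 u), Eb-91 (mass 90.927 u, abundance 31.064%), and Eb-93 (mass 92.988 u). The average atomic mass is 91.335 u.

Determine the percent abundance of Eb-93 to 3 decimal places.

Let x and y be the fractions of Eb-90 and Eb-93. Then x + y = 1 − 0.31064 = 0.68936 and 89.966x + 92.988y = 91.335 − 0.31064×90.927 = 63.08943672.
Substituting: 89.966x + 92.988(0.68936 − x) = 63.08943672
(89.966 − 92.988)x = -1.01277096  ⇒  x = 0.33513, y = 0.35423
Eb-90: 33.513%, Eb-93: 35.423%.

35.423%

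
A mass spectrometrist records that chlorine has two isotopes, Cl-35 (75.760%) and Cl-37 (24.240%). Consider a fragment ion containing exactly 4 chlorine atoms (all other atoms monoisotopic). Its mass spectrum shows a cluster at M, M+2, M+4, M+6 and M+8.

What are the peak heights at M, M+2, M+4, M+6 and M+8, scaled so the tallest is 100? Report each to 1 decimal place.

78.1 : 100.0 : 48.0 : 10.2 : 0.8

The 4 Cl atoms are independent, so intensities follow the terms of (0.75760 + 0.24240)^4.
P(M) = 0.75760^4 = 0.329428
P(M+2) = 4 × 0.75760^3 × 0.24240^1 = 0.421612
P(M+4) = 6 × 0.75760^2 × 0.24240^2 = 0.202347
P(M+6) = 4 × 0.75760^1 × 0.24240^3 = 0.043162
P(M+8) = 0.24240^4 = 0.003452
The M+2 peak is largest (0.421612); scaling to 100 gives 78.1 : 100.0 : 48.0 : 10.2 : 0.8.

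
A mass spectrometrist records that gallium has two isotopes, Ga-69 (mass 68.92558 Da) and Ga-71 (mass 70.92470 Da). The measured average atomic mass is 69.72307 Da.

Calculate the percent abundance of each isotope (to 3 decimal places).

Ga-69: 60.108%, Ga-71: 39.892%

Let x be the fractional abundance of Ga-69; then Ga-71 has abundance 1 − x.
68.92558·x + 70.92470·(1 − x) = 69.72307
(68.92558 − 70.92470)·x = 69.72307 − 70.92470
x = -1.20163 / -1.99912 = 0.60108 → 60.108% Ga-69, 39.892% Ga-71.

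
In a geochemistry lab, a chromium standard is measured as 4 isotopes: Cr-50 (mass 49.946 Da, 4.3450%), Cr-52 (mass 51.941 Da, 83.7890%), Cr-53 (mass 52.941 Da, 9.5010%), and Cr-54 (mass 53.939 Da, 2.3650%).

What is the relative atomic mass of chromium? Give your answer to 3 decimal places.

Weight each isotope mass by its fractional abundance: 0.043450 × 49.946 + 0.837890 × 51.941 + 0.095010 × 52.941 + 0.023650 × 53.939
= 2.1702 + 43.5208 + 5.0299 + 1.2757 = 51.9966 Da

51.997 Da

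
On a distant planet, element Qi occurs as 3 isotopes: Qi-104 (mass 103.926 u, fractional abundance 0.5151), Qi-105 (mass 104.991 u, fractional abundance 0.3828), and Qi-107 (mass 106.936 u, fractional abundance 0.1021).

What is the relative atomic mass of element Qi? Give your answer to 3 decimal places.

104.641 u

Average mass = Σ (abundance × isotope mass) = 0.5151 × 103.926 + 0.3828 × 104.991 + 0.1021 × 106.936
= 53.5323 + 40.1906 + 10.9182 = 104.6411 u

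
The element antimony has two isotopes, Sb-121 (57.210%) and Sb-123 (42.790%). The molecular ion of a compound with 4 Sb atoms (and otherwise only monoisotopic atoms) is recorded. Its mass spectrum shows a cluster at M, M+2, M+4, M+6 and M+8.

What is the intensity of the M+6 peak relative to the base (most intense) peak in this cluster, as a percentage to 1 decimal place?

49.9%

Term probabilities: M 0.1071, M+2 0.3205, M+4 0.3596, M+6 0.1793, M+8 0.0335. Base peak = M+4.
P(M+4) = C(4,2) × 0.57210^2 × 0.42790^2 = 6 × 0.32729841 × 0.18309841 = 0.359567 (base)
P(M+6) = C(4,3) × 0.57210^1 × 0.42790^3 = 4 × 0.5721 × 0.07834781 = 0.179291
Relative intensity = 0.179291 / 0.359567 × 100 = 49.9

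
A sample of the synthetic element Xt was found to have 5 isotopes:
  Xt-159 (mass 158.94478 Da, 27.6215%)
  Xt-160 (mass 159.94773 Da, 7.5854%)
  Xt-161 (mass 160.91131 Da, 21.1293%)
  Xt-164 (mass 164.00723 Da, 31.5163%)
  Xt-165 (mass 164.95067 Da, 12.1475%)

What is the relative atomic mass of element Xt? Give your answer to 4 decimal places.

Ar = Σ fᵢ·mᵢ = 0.276215 × 158.94478 + 0.075854 × 159.94773 + 0.211293 × 160.91131 + 0.315163 × 164.00723 + 0.121475 × 164.95067
= 43.902932 + 12.132675 + 33.999433 + 51.689011 + 20.037383 = 161.761434 Da

161.7614 Da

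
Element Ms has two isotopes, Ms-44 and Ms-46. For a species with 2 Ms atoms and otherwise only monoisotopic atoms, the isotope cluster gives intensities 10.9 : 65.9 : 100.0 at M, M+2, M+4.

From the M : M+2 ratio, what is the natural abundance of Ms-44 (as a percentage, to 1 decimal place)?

If p is the fraction of Ms that is Ms-44, then I(M+2)/I(M) = [C(2,1)·p^1·(1−p)] / p^2 = 2·(1−p)/p = 65.9/10.9 = 6.0459
(1−p)/p = 6.0459/2 = 3.0229  ⇒  p = 1/(1 + 3.0229) = 0.2486
Ms-44: 24.9%, Ms-46: 75.1%.

24.9%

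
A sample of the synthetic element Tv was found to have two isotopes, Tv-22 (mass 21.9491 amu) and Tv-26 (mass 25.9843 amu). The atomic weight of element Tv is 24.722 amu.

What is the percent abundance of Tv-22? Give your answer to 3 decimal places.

31.282%

Writing the weighted mean with unknown fraction x of Tv-22:
21.9491·x + 25.9843·(1 − x) = 24.722
(21.9491 − 25.9843)·x = 24.722 − 25.9843
x = -1.2623 / -4.0352 = 0.31282 → 31.282% Tv-22, 68.718% Tv-26.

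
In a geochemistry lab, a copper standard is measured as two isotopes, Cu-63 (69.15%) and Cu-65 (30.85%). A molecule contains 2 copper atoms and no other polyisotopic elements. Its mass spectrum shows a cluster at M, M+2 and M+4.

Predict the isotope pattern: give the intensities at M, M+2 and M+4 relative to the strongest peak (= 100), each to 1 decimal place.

Each Cu atom is independently Cu-63 (p = 0.6915) or Cu-65 (q = 0.3085); the cluster is the binomial expansion (p + q)^2.
P(M) = 0.6915^2 = 0.478172
P(M+2) = 2 × 0.6915^1 × 0.3085^1 = 0.426656
P(M+4) = 0.3085^2 = 0.095172
The M peak is largest (0.478172); scaling to 100 gives 100.0 : 89.2 : 19.9.

100.0 : 89.2 : 19.9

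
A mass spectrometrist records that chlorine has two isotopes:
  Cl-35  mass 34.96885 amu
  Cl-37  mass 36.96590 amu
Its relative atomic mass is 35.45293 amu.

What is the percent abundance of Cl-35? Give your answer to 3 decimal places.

75.760%

Writing the weighted mean with unknown fraction x of Cl-35:
34.96885·x + 36.96590·(1 − x) = 35.45293
(34.96885 − 36.96590)·x = 35.45293 − 36.96590
x = -1.51297 / -1.99705 = 0.75760 → 75.760% Cl-35, 24.240% Cl-37.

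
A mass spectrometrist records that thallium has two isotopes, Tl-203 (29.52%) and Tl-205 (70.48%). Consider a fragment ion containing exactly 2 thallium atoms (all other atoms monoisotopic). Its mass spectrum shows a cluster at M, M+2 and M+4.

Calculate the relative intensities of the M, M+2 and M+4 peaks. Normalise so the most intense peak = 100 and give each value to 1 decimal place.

17.5 : 83.8 : 100.0

Each Tl atom is independently Tl-203 (p = 0.2952) or Tl-205 (q = 0.7048); the cluster is the binomial expansion (p + q)^2.
P(M) = 0.2952^2 = 0.087143
P(M+2) = 2 × 0.2952^1 × 0.7048^1 = 0.416114
P(M+4) = 0.7048^2 = 0.496743
The M+4 peak is largest (0.496743); scaling to 100 gives 17.5 : 83.8 : 100.0.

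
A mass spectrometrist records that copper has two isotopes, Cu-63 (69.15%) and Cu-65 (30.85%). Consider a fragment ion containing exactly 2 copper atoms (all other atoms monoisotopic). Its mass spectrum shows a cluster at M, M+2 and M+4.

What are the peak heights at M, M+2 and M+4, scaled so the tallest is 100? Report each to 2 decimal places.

100.00 : 89.23 : 19.90

The 2 Cu atoms are independent, so intensities follow the terms of (0.6915 + 0.3085)^2.
P(M) = 0.6915^2 = 0.478172
P(M+2) = 2 × 0.6915^1 × 0.3085^1 = 0.426656
P(M+4) = 0.3085^2 = 0.095172
The M peak is largest (0.478172); scaling to 100 gives 100.00 : 89.23 : 19.90.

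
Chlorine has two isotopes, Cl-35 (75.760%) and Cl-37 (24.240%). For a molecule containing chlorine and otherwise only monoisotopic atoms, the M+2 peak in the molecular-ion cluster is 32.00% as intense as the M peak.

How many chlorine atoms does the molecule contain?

With n Cl atoms, P(M+2)/P(M) = C(n,1)·p^(n−1)q / p^n = n·q/p = n · 0.24240/0.75760.
n = 0.3200 × 0.75760/0.24240 = 1.00 ≈ 1

1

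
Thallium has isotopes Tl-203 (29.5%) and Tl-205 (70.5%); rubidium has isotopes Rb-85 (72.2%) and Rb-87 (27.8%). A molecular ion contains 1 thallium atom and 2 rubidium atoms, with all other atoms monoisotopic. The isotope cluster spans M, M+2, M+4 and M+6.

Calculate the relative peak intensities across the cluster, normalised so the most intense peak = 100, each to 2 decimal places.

31.65 : 100.00 : 62.93 : 11.21

Thallium pattern (n=1): 0.2950 : 0.7050
Rubidium pattern (n=2): 0.521284 : 0.401432 : 0.077284
Convolve the two distributions (both contribute in 2-u steps):
  M: 0.2950×0.521284 = 0.153779
  M+2: 0.2950×0.401432 + 0.7050×0.521284 = 0.485928
  M+4: 0.2950×0.077284 + 0.7050×0.401432 = 0.305808
  M+6: 0.7050×0.077284 = 0.054485
Scale to base peak (0.485928) = 100: 31.65 : 100.00 : 62.93 : 11.21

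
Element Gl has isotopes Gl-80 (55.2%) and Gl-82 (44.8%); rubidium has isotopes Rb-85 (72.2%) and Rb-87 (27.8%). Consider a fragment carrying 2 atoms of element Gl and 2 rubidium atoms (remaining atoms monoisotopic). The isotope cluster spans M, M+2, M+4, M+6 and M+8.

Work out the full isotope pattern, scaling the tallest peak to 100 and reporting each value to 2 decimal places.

41.78 : 100.00 : 85.95 : 31.25 : 4.08

Element Gl pattern (n=2): 0.304704 : 0.494592 : 0.200704
Rubidium pattern (n=2): 0.521284 : 0.401432 : 0.077284
Convolve the two distributions (both contribute in 2-u steps):
  M: 0.304704×0.521284 = 0.158837
  M+2: 0.304704×0.401432 + 0.494592×0.521284 = 0.380141
  M+4: 0.304704×0.077284 + 0.494592×0.401432 + 0.200704×0.521284 = 0.326718
  M+6: 0.494592×0.077284 + 0.200704×0.401432 = 0.118793
  M+8: 0.200704×0.077284 = 0.015511
Scale to base peak (0.380141) = 100: 41.78 : 100.00 : 85.95 : 31.25 : 4.08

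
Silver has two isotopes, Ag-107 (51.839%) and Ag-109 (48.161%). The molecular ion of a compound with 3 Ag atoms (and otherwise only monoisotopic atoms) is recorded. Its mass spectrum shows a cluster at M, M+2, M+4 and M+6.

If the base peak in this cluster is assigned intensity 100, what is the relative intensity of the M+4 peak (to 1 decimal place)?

Term probabilities: M 0.1393, M+2 0.3883, M+4 0.3607, M+6 0.1117. Base peak = M+2.
P(M+2) = C(3,1) × 0.51839^2 × 0.48161^1 = 3 × 0.26872819 × 0.48161 = 0.388267 (base)
P(M+4) = C(3,2) × 0.51839^1 × 0.48161^2 = 3 × 0.51839 × 0.23194819 = 0.360719
Relative intensity = 0.360719 / 0.388267 × 100 = 92.9

92.9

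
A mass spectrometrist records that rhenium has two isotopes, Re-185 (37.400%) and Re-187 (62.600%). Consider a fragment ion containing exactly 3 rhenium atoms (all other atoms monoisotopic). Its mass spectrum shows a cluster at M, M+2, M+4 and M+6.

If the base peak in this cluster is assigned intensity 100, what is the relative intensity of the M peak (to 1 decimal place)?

11.9

(0.37400 + 0.62600)^3 gives M 0.0523, M+2 0.2627, M+4 0.4397, M+6 0.2453; the largest is M+4.
P(M+4) = C(3,2) × 0.37400^1 × 0.62600^2 = 3 × 0.3740 × 0.391876 = 0.439685 (base)
P(M) = C(3,0) × 0.37400^3 × 0.62600^0 = 1 × 0.05231362 × 1.0000 = 0.052314
Relative intensity = 0.052314 / 0.439685 × 100 = 11.9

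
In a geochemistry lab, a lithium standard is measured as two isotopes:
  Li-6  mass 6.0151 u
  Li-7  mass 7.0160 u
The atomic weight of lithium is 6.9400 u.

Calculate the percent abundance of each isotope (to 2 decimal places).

Li-6: 7.59%, Li-7: 92.41%

Let x be the fractional abundance of Li-6; then Li-7 has abundance 1 − x.
6.0151·x + 7.0160·(1 − x) = 6.9400
(6.0151 − 7.0160)·x = 6.9400 − 7.0160
x = -0.0760 / -1.0009 = 0.07593 → 7.59% Li-6, 92.41% Li-7.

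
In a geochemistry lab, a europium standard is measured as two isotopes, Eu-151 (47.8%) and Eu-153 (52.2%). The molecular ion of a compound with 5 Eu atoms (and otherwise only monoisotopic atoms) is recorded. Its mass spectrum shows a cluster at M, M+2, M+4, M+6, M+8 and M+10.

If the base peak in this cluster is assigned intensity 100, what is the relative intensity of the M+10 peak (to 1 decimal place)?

(0.478 + 0.522)^5 gives M 0.0250, M+2 0.1363, M+4 0.2976, M+6 0.3250, M+8 0.1775, M+10 0.0388; the largest is M+6.
P(M+6) = C(5,3) × 0.478^2 × 0.522^3 = 10 × 0.228484 × 0.14223665 = 0.324988 (base)
P(M+10) = C(5,5) × 0.478^0 × 0.522^5 = 1 × 1.0000 × 0.03875721 = 0.038757
Relative intensity = 0.038757 / 0.324988 × 100 = 11.9

11.9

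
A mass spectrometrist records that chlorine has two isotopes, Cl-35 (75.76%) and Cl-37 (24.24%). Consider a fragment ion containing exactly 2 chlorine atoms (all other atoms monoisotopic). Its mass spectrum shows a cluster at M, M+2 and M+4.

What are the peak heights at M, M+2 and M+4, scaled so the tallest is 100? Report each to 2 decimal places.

Each Cl atom is independently Cl-35 (p = 0.7576) or Cl-37 (q = 0.2424); the cluster is the binomial expansion (p + q)^2.
P(M) = 0.7576^2 = 0.573958
P(M+2) = 2 × 0.7576^1 × 0.2424^1 = 0.367284
P(M+4) = 0.2424^2 = 0.058758
The M peak is largest (0.573958); scaling to 100 gives 100.00 : 63.99 : 10.24.

100.00 : 63.99 : 10.24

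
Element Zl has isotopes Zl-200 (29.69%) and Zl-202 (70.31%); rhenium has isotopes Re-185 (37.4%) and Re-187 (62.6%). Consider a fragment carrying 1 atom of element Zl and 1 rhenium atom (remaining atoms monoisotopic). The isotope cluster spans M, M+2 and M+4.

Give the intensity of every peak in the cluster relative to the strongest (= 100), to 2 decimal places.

24.74 : 100.00 : 98.07

Element Zl pattern (n=1): 0.2969 : 0.7031
Rhenium pattern (n=1): 0.3740 : 0.6260
Convolve the two distributions (both contribute in 2-u steps):
  M: 0.2969×0.3740 = 0.111041
  M+2: 0.2969×0.6260 + 0.7031×0.3740 = 0.448819
  M+4: 0.7031×0.6260 = 0.440141
Scale to base peak (0.448819) = 100: 24.74 : 100.00 : 98.07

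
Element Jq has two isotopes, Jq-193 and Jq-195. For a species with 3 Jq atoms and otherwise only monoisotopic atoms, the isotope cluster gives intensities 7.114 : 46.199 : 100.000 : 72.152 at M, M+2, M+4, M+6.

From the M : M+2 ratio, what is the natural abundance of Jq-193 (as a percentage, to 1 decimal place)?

31.6%

Write p for the Jq-193 fraction. I(M+2)/I(M) = [C(3,1)·p^2·(1−p)] / p^3 = 3·(1−p)/p = 46.199/7.114 = 6.4941
(1−p)/p = 6.4941/3 = 2.1647  ⇒  p = 1/(1 + 2.1647) = 0.3160
Jq-193: 31.6%, Jq-195: 68.4%.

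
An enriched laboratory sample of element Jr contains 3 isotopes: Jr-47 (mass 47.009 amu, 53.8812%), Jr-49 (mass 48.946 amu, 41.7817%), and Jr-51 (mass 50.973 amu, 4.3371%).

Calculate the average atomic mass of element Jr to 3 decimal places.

47.990 amu

Weight each isotope mass by its fractional abundance: 0.538812 × 47.009 + 0.417817 × 48.946 + 0.043371 × 50.973
= 25.3290 + 20.4505 + 2.2107 = 47.9902 amu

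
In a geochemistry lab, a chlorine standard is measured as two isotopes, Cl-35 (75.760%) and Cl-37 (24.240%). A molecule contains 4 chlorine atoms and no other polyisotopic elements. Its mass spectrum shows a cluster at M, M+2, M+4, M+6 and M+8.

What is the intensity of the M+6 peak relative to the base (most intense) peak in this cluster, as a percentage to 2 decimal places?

(0.75760 + 0.24240)^4 gives M 0.3294, M+2 0.4216, M+4 0.2023, M+6 0.0432, M+8 0.0035; the largest is M+2.
P(M+2) = C(4,1) × 0.75760^3 × 0.24240^1 = 4 × 0.4348304 × 0.2424 = 0.421612 (base)
P(M+6) = C(4,3) × 0.75760^1 × 0.24240^3 = 4 × 0.7576 × 0.01424288 = 0.043162
Relative intensity = 0.043162 / 0.421612 × 100 = 10.24

10.24%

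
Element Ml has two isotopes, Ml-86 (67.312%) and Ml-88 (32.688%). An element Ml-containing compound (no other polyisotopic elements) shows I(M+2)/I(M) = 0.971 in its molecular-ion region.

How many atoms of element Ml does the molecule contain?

With n Ml atoms, P(M+2)/P(M) = C(n,1)·p^(n−1)q / p^n = n·q/p = n · 0.32688/0.67312.
n = 0.971 × 0.67312/0.32688 = 2.00 ≈ 2

2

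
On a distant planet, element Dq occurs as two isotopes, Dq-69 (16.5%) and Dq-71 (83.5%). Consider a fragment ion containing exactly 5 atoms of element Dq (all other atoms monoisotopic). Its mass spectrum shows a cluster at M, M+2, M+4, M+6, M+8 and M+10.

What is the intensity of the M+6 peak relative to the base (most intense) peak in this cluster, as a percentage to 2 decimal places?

39.05%

(0.165 + 0.835)^5 gives M 0.0001, M+2 0.0031, M+4 0.0313, M+6 0.1585, M+8 0.4011, M+10 0.4059; the largest is M+10.
P(M+10) = C(5,5) × 0.165^0 × 0.835^5 = 1 × 1.0000 × 0.40591246 = 0.405912 (base)
P(M+6) = C(5,3) × 0.165^2 × 0.835^3 = 10 × 0.027225 × 0.58218287 = 0.158499
Relative intensity = 0.158499 / 0.405912 × 100 = 39.05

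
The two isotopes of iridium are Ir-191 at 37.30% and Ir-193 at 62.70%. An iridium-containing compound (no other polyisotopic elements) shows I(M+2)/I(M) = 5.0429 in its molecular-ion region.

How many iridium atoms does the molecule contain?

3

With n Ir atoms, P(M+2)/P(M) = C(n,1)·p^(n−1)q / p^n = n·q/p = n · 0.6270/0.3730.
n = 5.0429 × 0.3730/0.6270 = 3.00 ≈ 3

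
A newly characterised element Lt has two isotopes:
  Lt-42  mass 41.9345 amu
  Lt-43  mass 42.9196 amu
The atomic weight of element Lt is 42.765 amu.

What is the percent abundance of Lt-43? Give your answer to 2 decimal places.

Let x be the fractional abundance of Lt-42; then Lt-43 has abundance 1 − x.
41.9345·x + 42.9196·(1 − x) = 42.765
(41.9345 − 42.9196)·x = 42.765 − 42.9196
x = -0.1546 / -0.9851 = 0.15694 → 15.69% Lt-42, 84.31% Lt-43.

84.31%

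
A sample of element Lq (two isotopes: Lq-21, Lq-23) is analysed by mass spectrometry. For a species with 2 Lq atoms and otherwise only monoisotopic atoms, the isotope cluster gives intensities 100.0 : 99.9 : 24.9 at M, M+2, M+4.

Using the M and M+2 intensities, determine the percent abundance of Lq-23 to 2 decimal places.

33.31%

Write p for the Lq-21 fraction. I(M+2)/I(M) = [C(2,1)·p^1·(1−p)] / p^2 = 2·(1−p)/p = 99.9/100.0 = 0.9990
(1−p)/p = 0.9990/2 = 0.4995  ⇒  p = 1/(1 + 0.4995) = 0.6669
Lq-21: 66.69%, Lq-23: 33.31%.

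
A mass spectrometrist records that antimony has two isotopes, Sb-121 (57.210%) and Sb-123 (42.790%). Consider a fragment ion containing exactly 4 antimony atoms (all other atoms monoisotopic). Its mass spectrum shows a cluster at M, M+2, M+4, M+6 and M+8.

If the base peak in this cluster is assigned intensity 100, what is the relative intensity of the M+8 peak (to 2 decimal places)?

Binomial terms of (0.57210 + 0.42790)^4: M 0.1071, M+2 0.3205, M+4 0.3596, M+6 0.1793, M+8 0.0335 → M+4 is the base peak.
P(M+4) = C(4,2) × 0.57210^2 × 0.42790^2 = 6 × 0.32729841 × 0.18309841 = 0.359567 (base)
P(M+8) = C(4,4) × 0.57210^0 × 0.42790^4 = 1 × 1.0000 × 0.03352503 = 0.033525
Relative intensity = 0.033525 / 0.359567 × 100 = 9.32

9.32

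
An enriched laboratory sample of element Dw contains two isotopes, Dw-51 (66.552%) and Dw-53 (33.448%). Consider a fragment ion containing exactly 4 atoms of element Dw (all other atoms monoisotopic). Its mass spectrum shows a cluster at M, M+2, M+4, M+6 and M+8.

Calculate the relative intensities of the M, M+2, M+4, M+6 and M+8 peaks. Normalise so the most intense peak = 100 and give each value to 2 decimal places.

Each Dw atom is independently Dw-51 (p = 0.66552) or Dw-53 (q = 0.33448); the cluster is the binomial expansion (p + q)^4.
P(M) = 0.66552^4 = 0.196175
P(M+2) = 4 × 0.66552^3 × 0.33448^1 = 0.394379
P(M+4) = 6 × 0.66552^2 × 0.33448^2 = 0.297313
P(M+6) = 4 × 0.66552^1 × 0.33448^3 = 0.099617
P(M+8) = 0.33448^4 = 0.012516
The M+2 peak is largest (0.394379); scaling to 100 gives 49.74 : 100.00 : 75.39 : 25.26 : 3.17.

49.74 : 100.00 : 75.39 : 25.26 : 3.17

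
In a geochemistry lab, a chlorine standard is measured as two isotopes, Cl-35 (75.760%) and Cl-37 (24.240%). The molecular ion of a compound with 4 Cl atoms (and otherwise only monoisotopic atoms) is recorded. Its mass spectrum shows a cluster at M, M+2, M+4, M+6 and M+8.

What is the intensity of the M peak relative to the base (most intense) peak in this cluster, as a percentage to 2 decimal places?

Binomial terms of (0.75760 + 0.24240)^4: M 0.3294, M+2 0.4216, M+4 0.2023, M+6 0.0432, M+8 0.0035 → M+2 is the base peak.
P(M+2) = C(4,1) × 0.75760^3 × 0.24240^1 = 4 × 0.4348304 × 0.2424 = 0.421612 (base)
P(M) = C(4,0) × 0.75760^4 × 0.24240^0 = 1 × 0.32942751 × 1.0000 = 0.329428
Relative intensity = 0.329428 / 0.421612 × 100 = 78.14

78.14%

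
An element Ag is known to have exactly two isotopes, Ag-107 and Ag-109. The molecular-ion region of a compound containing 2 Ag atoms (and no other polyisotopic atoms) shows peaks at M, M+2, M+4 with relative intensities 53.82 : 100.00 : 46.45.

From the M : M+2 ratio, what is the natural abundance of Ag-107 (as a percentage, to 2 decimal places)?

Let p = fractional abundance of Ag-107. I(M+2)/I(M) = [C(2,1)·p^1·(1−p)] / p^2 = 2·(1−p)/p = 100.00/53.82 = 1.8580
(1−p)/p = 1.8580/2 = 0.9290  ⇒  p = 1/(1 + 0.9290) = 0.5184
Ag-107: 51.84%, Ag-109: 48.16%.

51.84%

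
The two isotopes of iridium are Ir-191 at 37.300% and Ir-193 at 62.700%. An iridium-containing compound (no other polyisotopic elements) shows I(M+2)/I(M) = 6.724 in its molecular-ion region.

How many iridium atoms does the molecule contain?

For n independent Ir atoms, I(M+2)/I(M) = n · (abundance Ir-193) / (abundance Ir-191) = n · 0.62700/0.37300.
n = 6.724 × 0.37300/0.62700 = 4.00 ≈ 4

4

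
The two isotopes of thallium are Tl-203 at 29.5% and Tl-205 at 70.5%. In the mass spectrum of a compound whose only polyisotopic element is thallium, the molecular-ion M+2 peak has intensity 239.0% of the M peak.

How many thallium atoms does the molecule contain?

With n Tl atoms, P(M+2)/P(M) = C(n,1)·p^(n−1)q / p^n = n·q/p = n · 0.705/0.295.
n = 2.390 × 0.295/0.705 = 1.00 ≈ 1

1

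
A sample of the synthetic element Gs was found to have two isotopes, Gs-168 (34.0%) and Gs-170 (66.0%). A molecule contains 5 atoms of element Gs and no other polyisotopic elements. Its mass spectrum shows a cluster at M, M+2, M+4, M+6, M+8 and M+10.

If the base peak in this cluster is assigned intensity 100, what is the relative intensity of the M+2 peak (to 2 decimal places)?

(0.340 + 0.660)^5 gives M 0.0045, M+2 0.0441, M+4 0.1712, M+6 0.3323, M+8 0.3226, M+10 0.1252; the largest is M+6.
P(M+6) = C(5,3) × 0.340^2 × 0.660^3 = 10 × 0.1156 × 0.287496 = 0.332345 (base)
P(M+2) = C(5,1) × 0.340^4 × 0.660^1 = 5 × 0.01336336 × 0.6600 = 0.044099
Relative intensity = 0.044099 / 0.332345 × 100 = 13.27

13.27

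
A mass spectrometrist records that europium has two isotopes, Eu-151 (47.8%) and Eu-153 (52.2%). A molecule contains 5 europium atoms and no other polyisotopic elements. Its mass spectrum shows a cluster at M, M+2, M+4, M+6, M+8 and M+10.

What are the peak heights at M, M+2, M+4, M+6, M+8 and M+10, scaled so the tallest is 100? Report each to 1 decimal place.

Expanding (0.478 + 0.522)^5:
P(M) = 0.478^5 = 0.024954
P(M+2) = 5 × 0.478^4 × 0.522^1 = 0.136255
P(M+4) = 10 × 0.478^3 × 0.522^2 = 0.297594
P(M+6) = 10 × 0.478^2 × 0.522^3 = 0.324988
P(M+8) = 5 × 0.478^1 × 0.522^4 = 0.177452
P(M+10) = 0.522^5 = 0.038757
The M+6 peak is largest (0.324988); scaling to 100 gives 7.7 : 41.9 : 91.6 : 100.0 : 54.6 : 11.9.

7.7 : 41.9 : 91.6 : 100.0 : 54.6 : 11.9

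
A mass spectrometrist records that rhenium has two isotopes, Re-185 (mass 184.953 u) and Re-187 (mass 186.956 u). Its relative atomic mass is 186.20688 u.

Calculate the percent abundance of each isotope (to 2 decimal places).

Re-185: 37.40%, Re-187: 62.60%

Let x be the fractional abundance of Re-185; then Re-187 has abundance 1 − x.
184.953·x + 186.956·(1 − x) = 186.20688
(184.953 − 186.956)·x = 186.20688 − 186.956
x = -0.74912 / -2.003 = 0.37400 → 37.40% Re-185, 62.60% Re-187.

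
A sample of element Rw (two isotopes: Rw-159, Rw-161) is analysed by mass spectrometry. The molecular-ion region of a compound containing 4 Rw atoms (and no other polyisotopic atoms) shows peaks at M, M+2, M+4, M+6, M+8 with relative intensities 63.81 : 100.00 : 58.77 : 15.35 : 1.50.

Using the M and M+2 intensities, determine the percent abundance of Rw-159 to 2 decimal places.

71.85%

If p is the fraction of Rw that is Rw-159, then I(M+2)/I(M) = [C(4,1)·p^3·(1−p)] / p^4 = 4·(1−p)/p = 100.00/63.81 = 1.5672
(1−p)/p = 1.5672/4 = 0.3918  ⇒  p = 1/(1 + 0.3918) = 0.7185
Rw-159: 71.85%, Rw-161: 28.15%.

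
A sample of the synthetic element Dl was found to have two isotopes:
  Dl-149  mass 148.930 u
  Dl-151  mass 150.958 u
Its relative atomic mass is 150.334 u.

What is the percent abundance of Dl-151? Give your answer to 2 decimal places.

69.23%

Writing the weighted mean with unknown fraction x of Dl-149:
148.930·x + 150.958·(1 − x) = 150.334
(148.930 − 150.958)·x = 150.334 − 150.958
x = -0.624 / -2.028 = 0.30769 → 30.77% Dl-149, 69.23% Dl-151.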